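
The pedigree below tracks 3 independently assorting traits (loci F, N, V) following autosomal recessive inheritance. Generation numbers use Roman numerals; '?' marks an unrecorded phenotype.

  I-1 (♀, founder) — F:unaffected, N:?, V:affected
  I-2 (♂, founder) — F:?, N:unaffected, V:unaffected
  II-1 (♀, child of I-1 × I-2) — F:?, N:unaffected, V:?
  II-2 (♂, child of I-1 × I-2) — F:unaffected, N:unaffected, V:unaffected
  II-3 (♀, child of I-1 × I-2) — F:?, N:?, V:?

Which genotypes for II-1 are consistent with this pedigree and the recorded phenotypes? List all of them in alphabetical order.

II-1 ∈ {FF NN Vv, FF NN vv, FF Nn Vv, FF Nn vv, Ff NN Vv, Ff NN vv, Ff Nn Vv, Ff Nn vv, ff NN Vv, ff NN vv, ff Nn Vv, ff Nn vv}

F/I-1 un ·: FF|Ff
F/I-2 ? ·: FF|Ff|ff
F/II-1 ? I-1×I-2: FF|Ff|ff
F/II-2 un I-1×I-2: FF|Ff
F/II-3 ? I-1×I-2: FF|Ff|ff
⇒ F over [I-1,I-2,II-1,II-2,II-3]: 40 consistent
N/I-1 ? ·: NN|Nn|nn
N/I-2 un ·: NN|Nn
N/II-1 un I-1×I-2: NN|Nn
N/II-2 un I-1×I-2: NN|Nn
N/II-3 ? I-1×I-2: NN|Nn|nn
⇒ N over [I-1,I-2,II-1,II-2,II-3]: 32 consistent
V/I-1 aff ·: vv
V/I-2 un ·: VV|Vv
V/II-1 ? I-1×I-2: Vv|vv
V/II-2 un I-1×I-2: Vv
V/II-3 ? I-1×I-2: Vv|vv
⇒ V over [I-1,I-2,II-1,II-2,II-3]: 5 consistent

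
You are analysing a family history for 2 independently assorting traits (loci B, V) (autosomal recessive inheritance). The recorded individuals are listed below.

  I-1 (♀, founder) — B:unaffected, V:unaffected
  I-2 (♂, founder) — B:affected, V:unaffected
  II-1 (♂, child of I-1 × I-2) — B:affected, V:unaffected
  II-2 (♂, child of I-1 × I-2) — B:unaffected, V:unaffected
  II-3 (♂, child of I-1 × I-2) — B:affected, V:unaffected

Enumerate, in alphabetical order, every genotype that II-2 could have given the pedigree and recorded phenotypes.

II-2 ∈ {Bb VV, Bb Vv}

B/I-1 un ·: Bb
B/I-2 aff ·: bb
B/II-1 aff I-1×I-2: bb
B/II-2 un I-1×I-2: Bb
B/II-3 aff I-1×I-2: bb
⇒ B over [I-1,I-2,II-1,II-2,II-3]: 1 consistent
V/I-1 un ·: VV|Vv
V/I-2 un ·: VV|Vv
V/II-1 un I-1×I-2: VV|Vv
V/II-2 un I-1×I-2: VV|Vv
V/II-3 un I-1×I-2: VV|Vv
⇒ V over [I-1,I-2,II-1,II-2,II-3]: 25 consistent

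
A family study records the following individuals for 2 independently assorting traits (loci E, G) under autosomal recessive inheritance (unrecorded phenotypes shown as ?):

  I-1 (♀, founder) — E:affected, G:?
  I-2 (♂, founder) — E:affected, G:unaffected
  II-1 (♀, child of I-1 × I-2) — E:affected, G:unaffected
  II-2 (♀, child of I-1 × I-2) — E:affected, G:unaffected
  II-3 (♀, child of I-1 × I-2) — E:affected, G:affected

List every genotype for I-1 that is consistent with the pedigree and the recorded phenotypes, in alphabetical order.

E/I-1 aff ·: ee
E/I-2 aff ·: ee
E/II-1 aff I-1×I-2: ee
E/II-2 aff I-1×I-2: ee
E/II-3 aff I-1×I-2: ee
⇒ E over [I-1,I-2,II-1,II-2,II-3]: 1 consistent
G/I-1 ? ·: Gg|gg
G/I-2 un ·: Gg
G/II-1 un I-1×I-2: GG|Gg
G/II-2 un I-1×I-2: GG|Gg
G/II-3 aff I-1×I-2: gg
⇒ G over [I-1,I-2,II-1,II-2,II-3]: 5 consistent

I-1 ∈ {ee Gg, ee gg}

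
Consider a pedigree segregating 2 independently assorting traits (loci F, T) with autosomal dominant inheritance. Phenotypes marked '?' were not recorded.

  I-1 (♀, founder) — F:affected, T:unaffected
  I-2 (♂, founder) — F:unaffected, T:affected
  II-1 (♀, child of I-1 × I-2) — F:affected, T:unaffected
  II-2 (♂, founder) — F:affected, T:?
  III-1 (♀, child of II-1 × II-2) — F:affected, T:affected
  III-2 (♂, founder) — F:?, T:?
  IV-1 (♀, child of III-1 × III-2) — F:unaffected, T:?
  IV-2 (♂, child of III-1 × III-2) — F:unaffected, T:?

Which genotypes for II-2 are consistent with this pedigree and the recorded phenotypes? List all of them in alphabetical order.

II-2 ∈ {FF TT, FF Tt, Ff TT, Ff Tt}

F/I-1 aff ·: Ff|FF
F/I-2 un ·: ff
F/II-1 aff I-1×I-2: Ff
F/II-2 aff ·: Ff|FF
F/III-1 aff II-1×II-2: Ff
F/III-2 ? ·: ff|Ff
F/IV-1 un III-1×III-2: ff
F/IV-2 un III-1×III-2: ff
⇒ F over [I-1,I-2,II-1,II-2,III-1,III-2,IV-1,IV-2]: 8 consistent
T/I-1 un ·: tt
T/I-2 aff ·: Tt
T/II-1 un I-1×I-2: tt
T/II-2 ? ·: Tt|TT
T/III-1 aff II-1×II-2: Tt
T/III-2 ? ·: tt|Tt|TT
T/IV-1 ? III-1×III-2: tt|Tt|TT
T/IV-2 ? III-1×III-2: tt|Tt|TT
⇒ T over [I-1,I-2,II-1,II-2,III-1,III-2,IV-1,IV-2]: 34 consistent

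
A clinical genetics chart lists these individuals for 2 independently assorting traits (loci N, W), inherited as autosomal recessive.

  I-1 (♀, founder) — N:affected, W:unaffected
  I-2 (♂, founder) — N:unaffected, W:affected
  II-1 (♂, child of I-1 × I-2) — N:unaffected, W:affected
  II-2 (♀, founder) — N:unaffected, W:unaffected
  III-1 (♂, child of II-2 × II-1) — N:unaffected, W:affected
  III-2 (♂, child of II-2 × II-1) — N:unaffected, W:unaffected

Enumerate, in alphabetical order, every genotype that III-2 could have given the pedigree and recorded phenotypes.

III-2 ∈ {NN Ww, Nn Ww}

N/I-1 aff ·: nn
N/I-2 un ·: NN|Nn
N/II-1 un I-1×I-2: Nn
N/II-2 un ·: NN|Nn
N/III-1 un II-2×II-1: NN|Nn
N/III-2 un II-2×II-1: NN|Nn
⇒ N over [I-1,I-2,II-1,II-2,III-1,III-2]: 16 consistent
W/I-1 un ·: Ww
W/I-2 aff ·: ww
W/II-1 aff I-1×I-2: ww
W/II-2 un ·: Ww
W/III-1 aff II-2×II-1: ww
W/III-2 un II-2×II-1: Ww
⇒ W over [I-1,I-2,II-1,II-2,III-1,III-2]: 1 consistent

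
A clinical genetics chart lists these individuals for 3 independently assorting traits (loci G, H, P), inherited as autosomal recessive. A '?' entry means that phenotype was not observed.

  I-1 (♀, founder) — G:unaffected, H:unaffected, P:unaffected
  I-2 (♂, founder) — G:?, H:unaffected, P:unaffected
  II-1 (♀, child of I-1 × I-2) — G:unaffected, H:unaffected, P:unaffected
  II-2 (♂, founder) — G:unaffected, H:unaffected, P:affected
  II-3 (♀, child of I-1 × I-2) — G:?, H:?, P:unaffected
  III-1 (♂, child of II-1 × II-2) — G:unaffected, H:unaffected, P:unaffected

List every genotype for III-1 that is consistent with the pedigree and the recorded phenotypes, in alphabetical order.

III-1 ∈ {GG HH Pp, GG Hh Pp, Gg HH Pp, Gg Hh Pp}

G/I-1 un ·: GG|Gg
G/I-2 ? ·: GG|Gg|gg
G/II-1 un I-1×I-2: GG|Gg
G/II-2 un ·: GG|Gg
G/II-3 ? I-1×I-2: GG|Gg|gg
G/III-1 un II-1×II-2: GG|Gg
⇒ G over [I-1,I-2,II-1,II-2,II-3,III-1]: 64 consistent
H/I-1 un ·: HH|Hh
H/I-2 un ·: HH|Hh
H/II-1 un I-1×I-2: HH|Hh
H/II-2 un ·: HH|Hh
H/II-3 ? I-1×I-2: HH|Hh|hh
H/III-1 un II-1×II-2: HH|Hh
⇒ H over [I-1,I-2,II-1,II-2,II-3,III-1]: 52 consistent
P/I-1 un ·: PP|Pp
P/I-2 un ·: PP|Pp
P/II-1 un I-1×I-2: PP|Pp
P/II-2 aff ·: pp
P/II-3 un I-1×I-2: PP|Pp
P/III-1 un II-1×II-2: Pp
⇒ P over [I-1,I-2,II-1,II-2,II-3,III-1]: 13 consistent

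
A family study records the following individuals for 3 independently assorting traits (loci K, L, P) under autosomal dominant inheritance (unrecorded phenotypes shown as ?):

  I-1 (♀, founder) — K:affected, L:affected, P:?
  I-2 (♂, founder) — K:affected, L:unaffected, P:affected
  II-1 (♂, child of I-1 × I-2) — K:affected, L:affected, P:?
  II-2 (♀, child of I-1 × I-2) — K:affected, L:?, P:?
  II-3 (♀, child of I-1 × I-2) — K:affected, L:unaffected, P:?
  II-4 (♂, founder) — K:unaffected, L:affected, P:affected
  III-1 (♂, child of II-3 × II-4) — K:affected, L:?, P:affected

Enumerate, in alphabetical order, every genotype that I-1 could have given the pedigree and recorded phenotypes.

K/I-1 aff ·: Kk|KK
K/I-2 aff ·: Kk|KK
K/II-1 aff I-1×I-2: Kk|KK
K/II-2 aff I-1×I-2: Kk|KK
K/II-3 aff I-1×I-2: Kk|KK
K/II-4 un ·: kk
K/III-1 aff II-3×II-4: Kk
⇒ K over [I-1,I-2,II-1,II-2,II-3,II-4,III-1]: 25 consistent
L/I-1 aff ·: Ll
L/I-2 un ·: ll
L/II-1 aff I-1×I-2: Ll
L/II-2 ? I-1×I-2: ll|Ll
L/II-3 un I-1×I-2: ll
L/II-4 aff ·: Ll|LL
L/III-1 ? II-3×II-4: ll|Ll
⇒ L over [I-1,I-2,II-1,II-2,II-3,II-4,III-1]: 6 consistent
P/I-1 ? ·: pp|Pp|PP
P/I-2 aff ·: Pp|PP
P/II-1 ? I-1×I-2: pp|Pp|PP
P/II-2 ? I-1×I-2: pp|Pp|PP
P/II-3 ? I-1×I-2: pp|Pp|PP
P/II-4 aff ·: Pp|PP
P/III-1 aff II-3×II-4: Pp|PP
⇒ P over [I-1,I-2,II-1,II-2,II-3,II-4,III-1]: 168 consistent

I-1 ∈ {KK Ll PP, KK Ll Pp, KK Ll pp, Kk Ll PP, Kk Ll Pp, Kk Ll pp}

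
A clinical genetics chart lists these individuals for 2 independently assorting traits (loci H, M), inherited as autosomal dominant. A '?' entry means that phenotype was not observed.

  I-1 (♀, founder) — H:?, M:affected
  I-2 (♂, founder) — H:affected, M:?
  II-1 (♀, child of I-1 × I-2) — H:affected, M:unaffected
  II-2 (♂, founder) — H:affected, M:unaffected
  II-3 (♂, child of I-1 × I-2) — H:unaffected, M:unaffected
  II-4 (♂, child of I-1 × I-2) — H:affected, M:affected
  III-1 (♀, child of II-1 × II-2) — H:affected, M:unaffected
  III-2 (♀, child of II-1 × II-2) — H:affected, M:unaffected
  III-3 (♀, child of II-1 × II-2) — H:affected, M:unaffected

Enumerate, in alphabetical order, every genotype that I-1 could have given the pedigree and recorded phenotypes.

H/I-1 ? ·: hh|Hh
H/I-2 aff ·: Hh
H/II-1 aff I-1×I-2: Hh|HH
H/II-2 aff ·: Hh|HH
H/II-3 un I-1×I-2: hh
H/II-4 aff I-1×I-2: Hh|HH
H/III-1 aff II-1×II-2: Hh|HH
H/III-2 aff II-1×II-2: Hh|HH
H/III-3 aff II-1×II-2: Hh|HH
⇒ H over [I-1,I-2,II-1,II-2,II-3,II-4,III-1,III-2,III-3]: 66 consistent
M/I-1 aff ·: Mm
M/I-2 ? ·: mm|Mm
M/II-1 un I-1×I-2: mm
M/II-2 un ·: mm
M/II-3 un I-1×I-2: mm
M/II-4 aff I-1×I-2: Mm|MM
M/III-1 un II-1×II-2: mm
M/III-2 un II-1×II-2: mm
M/III-3 un II-1×II-2: mm
⇒ M over [I-1,I-2,II-1,II-2,II-3,II-4,III-1,III-2,III-3]: 3 consistent

I-1 ∈ {Hh Mm, hh Mm}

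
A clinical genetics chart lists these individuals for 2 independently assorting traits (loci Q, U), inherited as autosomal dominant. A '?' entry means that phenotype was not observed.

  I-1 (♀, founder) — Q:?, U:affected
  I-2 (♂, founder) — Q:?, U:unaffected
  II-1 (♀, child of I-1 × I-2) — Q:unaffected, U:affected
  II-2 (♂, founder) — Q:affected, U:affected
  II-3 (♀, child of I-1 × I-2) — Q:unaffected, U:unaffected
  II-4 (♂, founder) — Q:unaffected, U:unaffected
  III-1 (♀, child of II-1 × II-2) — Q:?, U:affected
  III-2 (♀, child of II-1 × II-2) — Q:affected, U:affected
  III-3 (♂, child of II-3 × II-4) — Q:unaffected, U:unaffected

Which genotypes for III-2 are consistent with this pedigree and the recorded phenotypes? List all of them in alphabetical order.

Q/I-1 ? ·: qq|Qq
Q/I-2 ? ·: qq|Qq
Q/II-1 un I-1×I-2: qq
Q/II-2 aff ·: Qq|QQ
Q/II-3 un I-1×I-2: qq
Q/II-4 un ·: qq
Q/III-1 ? II-1×II-2: qq|Qq
Q/III-2 aff II-1×II-2: Qq
Q/III-3 un II-3×II-4: qq
⇒ Q over [I-1,I-2,II-1,II-2,II-3,II-4,III-1,III-2,III-3]: 12 consistent
U/I-1 aff ·: Uu
U/I-2 un ·: uu
U/II-1 aff I-1×I-2: Uu
U/II-2 aff ·: Uu|UU
U/II-3 un I-1×I-2: uu
U/II-4 un ·: uu
U/III-1 aff II-1×II-2: Uu|UU
U/III-2 aff II-1×II-2: Uu|UU
U/III-3 un II-3×II-4: uu
⇒ U over [I-1,I-2,II-1,II-2,II-3,II-4,III-1,III-2,III-3]: 8 consistent

III-2 ∈ {Qq UU, Qq Uu}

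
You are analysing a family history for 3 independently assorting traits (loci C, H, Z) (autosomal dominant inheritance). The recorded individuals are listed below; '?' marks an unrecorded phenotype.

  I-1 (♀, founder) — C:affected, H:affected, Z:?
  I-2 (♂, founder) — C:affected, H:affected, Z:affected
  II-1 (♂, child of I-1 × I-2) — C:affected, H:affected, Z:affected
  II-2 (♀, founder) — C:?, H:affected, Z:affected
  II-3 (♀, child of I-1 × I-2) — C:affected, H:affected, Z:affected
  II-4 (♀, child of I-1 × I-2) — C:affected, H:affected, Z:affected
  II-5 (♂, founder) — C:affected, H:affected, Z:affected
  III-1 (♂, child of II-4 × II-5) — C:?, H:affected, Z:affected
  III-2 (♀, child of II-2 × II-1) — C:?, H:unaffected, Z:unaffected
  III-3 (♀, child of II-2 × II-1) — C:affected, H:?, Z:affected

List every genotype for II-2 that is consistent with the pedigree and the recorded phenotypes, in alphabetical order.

II-2 ∈ {CC Hh Zz, Cc Hh Zz, cc Hh Zz}

C/I-1 aff ·: Cc|CC
C/I-2 aff ·: Cc|CC
C/II-1 aff I-1×I-2: Cc|CC
C/II-2 ? ·: cc|Cc|CC
C/II-3 aff I-1×I-2: Cc|CC
C/II-4 aff I-1×I-2: Cc|CC
C/II-5 aff ·: Cc|CC
C/III-1 ? II-4×II-5: cc|Cc|CC
C/III-2 ? II-2×II-1: cc|Cc|CC
C/III-3 aff II-2×II-1: Cc|CC
⇒ C over [I-1,I-2,II-1,II-2,II-3,II-4,II-5,III-1,III-2,III-3]: 882 consistent
H/I-1 aff ·: Hh|HH
H/I-2 aff ·: Hh|HH
H/II-1 aff I-1×I-2: Hh
H/II-2 aff ·: Hh
H/II-3 aff I-1×I-2: Hh|HH
H/II-4 aff I-1×I-2: Hh|HH
H/II-5 aff ·: Hh|HH
H/III-1 aff II-4×II-5: Hh|HH
H/III-2 un II-2×II-1: hh
H/III-3 ? II-2×II-1: hh|Hh|HH
⇒ H over [I-1,I-2,II-1,II-2,II-3,II-4,II-5,III-1,III-2,III-3]: 126 consistent
Z/I-1 ? ·: zz|Zz|ZZ
Z/I-2 aff ·: Zz|ZZ
Z/II-1 aff I-1×I-2: Zz
Z/II-2 aff ·: Zz
Z/II-3 aff I-1×I-2: Zz|ZZ
Z/II-4 aff I-1×I-2: Zz|ZZ
Z/II-5 aff ·: Zz|ZZ
Z/III-1 aff II-4×II-5: Zz|ZZ
Z/III-2 un II-2×II-1: zz
Z/III-3 aff II-2×II-1: Zz|ZZ
⇒ Z over [I-1,I-2,II-1,II-2,II-3,II-4,II-5,III-1,III-2,III-3]: 100 consistent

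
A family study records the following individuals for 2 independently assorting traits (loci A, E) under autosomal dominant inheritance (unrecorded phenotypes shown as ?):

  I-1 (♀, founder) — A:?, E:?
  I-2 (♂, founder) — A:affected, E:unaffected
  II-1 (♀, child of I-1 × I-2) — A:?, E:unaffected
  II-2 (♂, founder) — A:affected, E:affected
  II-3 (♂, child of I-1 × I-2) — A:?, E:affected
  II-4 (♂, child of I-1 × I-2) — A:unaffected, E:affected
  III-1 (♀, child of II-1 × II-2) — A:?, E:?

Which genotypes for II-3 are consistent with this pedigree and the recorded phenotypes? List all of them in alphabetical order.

A/I-1 ? ·: aa|Aa
A/I-2 aff ·: Aa
A/II-1 ? I-1×I-2: aa|Aa|AA
A/II-2 aff ·: Aa|AA
A/II-3 ? I-1×I-2: aa|Aa|AA
A/II-4 un I-1×I-2: aa
A/III-1 ? II-1×II-2: aa|Aa|AA
⇒ A over [I-1,I-2,II-1,II-2,II-3,II-4,III-1]: 49 consistent
E/I-1 ? ·: Ee
E/I-2 un ·: ee
E/II-1 un I-1×I-2: ee
E/II-2 aff ·: Ee|EE
E/II-3 aff I-1×I-2: Ee
E/II-4 aff I-1×I-2: Ee
E/III-1 ? II-1×II-2: ee|Ee
⇒ E over [I-1,I-2,II-1,II-2,II-3,II-4,III-1]: 3 consistent

II-3 ∈ {AA Ee, Aa Ee, aa Ee}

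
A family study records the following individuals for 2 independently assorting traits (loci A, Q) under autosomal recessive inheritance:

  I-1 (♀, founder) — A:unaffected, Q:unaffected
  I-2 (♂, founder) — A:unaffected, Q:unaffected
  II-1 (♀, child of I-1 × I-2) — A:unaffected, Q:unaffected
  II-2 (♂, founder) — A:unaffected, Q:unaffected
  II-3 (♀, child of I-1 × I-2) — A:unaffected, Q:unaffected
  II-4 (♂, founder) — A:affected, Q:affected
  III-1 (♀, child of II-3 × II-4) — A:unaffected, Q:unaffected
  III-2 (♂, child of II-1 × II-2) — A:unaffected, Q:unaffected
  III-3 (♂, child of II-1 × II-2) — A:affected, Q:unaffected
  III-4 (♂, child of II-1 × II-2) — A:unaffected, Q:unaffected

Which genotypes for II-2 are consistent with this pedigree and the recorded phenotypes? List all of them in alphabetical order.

II-2 ∈ {Aa QQ, Aa Qq}

A/I-1 un ·: AA|Aa
A/I-2 un ·: AA|Aa
A/II-1 un I-1×I-2: Aa
A/II-2 un ·: Aa
A/II-3 un I-1×I-2: AA|Aa
A/II-4 aff ·: aa
A/III-1 un II-3×II-4: Aa
A/III-2 un II-1×II-2: AA|Aa
A/III-3 aff II-1×II-2: aa
A/III-4 un II-1×II-2: AA|Aa
⇒ A over [I-1,I-2,II-1,II-2,II-3,II-4,III-1,III-2,III-3,III-4]: 24 consistent
Q/I-1 un ·: QQ|Qq
Q/I-2 un ·: QQ|Qq
Q/II-1 un I-1×I-2: QQ|Qq
Q/II-2 un ·: QQ|Qq
Q/II-3 un I-1×I-2: QQ|Qq
Q/II-4 aff ·: qq
Q/III-1 un II-3×II-4: Qq
Q/III-2 un II-1×II-2: QQ|Qq
Q/III-3 un II-1×II-2: QQ|Qq
Q/III-4 un II-1×II-2: QQ|Qq
⇒ Q over [I-1,I-2,II-1,II-2,II-3,II-4,III-1,III-2,III-3,III-4]: 159 consistent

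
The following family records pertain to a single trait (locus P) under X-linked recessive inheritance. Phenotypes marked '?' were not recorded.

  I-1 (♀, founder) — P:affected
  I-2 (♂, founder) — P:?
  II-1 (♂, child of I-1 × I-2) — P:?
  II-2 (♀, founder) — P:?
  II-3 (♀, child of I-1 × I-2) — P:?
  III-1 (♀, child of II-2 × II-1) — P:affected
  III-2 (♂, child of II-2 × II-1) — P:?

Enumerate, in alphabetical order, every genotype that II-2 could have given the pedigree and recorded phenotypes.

P/I-1 aff ·: X^pX^p
P/I-2 ? ·: X^PY|X^pY
P/II-1 ? I-1×I-2: X^pY
P/II-2 ? ·: X^PX^p|X^pX^p
P/II-3 ? I-1×I-2: X^PX^p|X^pX^p
P/III-1 aff II-2×II-1: X^pX^p
P/III-2 ? II-2×II-1: X^PY|X^pY
⇒ P over [I-1,I-2,II-1,II-2,II-3,III-1,III-2]: 6 consistent

II-2 ∈ {X^PX^p, X^pX^p}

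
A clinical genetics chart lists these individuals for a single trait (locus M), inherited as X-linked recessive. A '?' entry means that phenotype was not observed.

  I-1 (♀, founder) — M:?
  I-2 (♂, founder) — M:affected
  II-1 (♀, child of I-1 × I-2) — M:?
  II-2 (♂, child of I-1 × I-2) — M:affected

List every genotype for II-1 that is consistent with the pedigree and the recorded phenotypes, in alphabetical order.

M/I-1 ? ·: X^MX^m|X^mX^m
M/I-2 aff ·: X^mY
M/II-1 ? I-1×I-2: X^MX^m|X^mX^m
M/II-2 aff I-1×I-2: X^mY
⇒ M over [I-1,I-2,II-1,II-2]: 3 consistent

II-1 ∈ {X^MX^m, X^mX^m}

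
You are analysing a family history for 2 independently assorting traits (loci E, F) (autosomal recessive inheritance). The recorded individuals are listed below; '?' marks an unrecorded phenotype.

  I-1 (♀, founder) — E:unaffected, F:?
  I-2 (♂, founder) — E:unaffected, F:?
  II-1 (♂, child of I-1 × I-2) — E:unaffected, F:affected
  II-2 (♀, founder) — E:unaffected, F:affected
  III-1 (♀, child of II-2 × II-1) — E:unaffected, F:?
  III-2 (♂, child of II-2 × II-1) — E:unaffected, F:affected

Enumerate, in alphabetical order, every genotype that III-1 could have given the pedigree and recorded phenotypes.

E/I-1 un ·: EE|Ee
E/I-2 un ·: EE|Ee
E/II-1 un I-1×I-2: EE|Ee
E/II-2 un ·: EE|Ee
E/III-1 un II-2×II-1: EE|Ee
E/III-2 un II-2×II-1: EE|Ee
⇒ E over [I-1,I-2,II-1,II-2,III-1,III-2]: 44 consistent
F/I-1 ? ·: Ff|ff
F/I-2 ? ·: Ff|ff
F/II-1 aff I-1×I-2: ff
F/II-2 aff ·: ff
F/III-1 ? II-2×II-1: ff
F/III-2 aff II-2×II-1: ff
⇒ F over [I-1,I-2,II-1,II-2,III-1,III-2]: 4 consistent

III-1 ∈ {EE ff, Ee ff}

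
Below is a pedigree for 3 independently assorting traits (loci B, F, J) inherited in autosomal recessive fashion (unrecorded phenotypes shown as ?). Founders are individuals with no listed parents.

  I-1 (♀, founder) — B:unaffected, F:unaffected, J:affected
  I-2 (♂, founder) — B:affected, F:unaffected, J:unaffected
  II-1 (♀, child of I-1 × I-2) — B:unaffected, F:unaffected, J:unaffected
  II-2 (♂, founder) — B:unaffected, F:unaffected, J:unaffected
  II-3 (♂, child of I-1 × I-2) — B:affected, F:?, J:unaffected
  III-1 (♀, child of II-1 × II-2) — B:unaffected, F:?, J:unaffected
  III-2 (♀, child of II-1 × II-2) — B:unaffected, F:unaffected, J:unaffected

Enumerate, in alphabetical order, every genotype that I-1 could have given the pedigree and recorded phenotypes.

B/I-1 un ·: Bb
B/I-2 aff ·: bb
B/II-1 un I-1×I-2: Bb
B/II-2 un ·: BB|Bb
B/II-3 aff I-1×I-2: bb
B/III-1 un II-1×II-2: BB|Bb
B/III-2 un II-1×II-2: BB|Bb
⇒ B over [I-1,I-2,II-1,II-2,II-3,III-1,III-2]: 8 consistent
F/I-1 un ·: FF|Ff
F/I-2 un ·: FF|Ff
F/II-1 un I-1×I-2: FF|Ff
F/II-2 un ·: FF|Ff
F/II-3 ? I-1×I-2: FF|Ff|ff
F/III-1 ? II-1×II-2: FF|Ff|ff
F/III-2 un II-1×II-2: FF|Ff
⇒ F over [I-1,I-2,II-1,II-2,II-3,III-1,III-2]: 110 consistent
J/I-1 aff ·: jj
J/I-2 un ·: JJ|Jj
J/II-1 un I-1×I-2: Jj
J/II-2 un ·: JJ|Jj
J/II-3 un I-1×I-2: Jj
J/III-1 un II-1×II-2: JJ|Jj
J/III-2 un II-1×II-2: JJ|Jj
⇒ J over [I-1,I-2,II-1,II-2,II-3,III-1,III-2]: 16 consistent

I-1 ∈ {Bb FF jj, Bb Ff jj}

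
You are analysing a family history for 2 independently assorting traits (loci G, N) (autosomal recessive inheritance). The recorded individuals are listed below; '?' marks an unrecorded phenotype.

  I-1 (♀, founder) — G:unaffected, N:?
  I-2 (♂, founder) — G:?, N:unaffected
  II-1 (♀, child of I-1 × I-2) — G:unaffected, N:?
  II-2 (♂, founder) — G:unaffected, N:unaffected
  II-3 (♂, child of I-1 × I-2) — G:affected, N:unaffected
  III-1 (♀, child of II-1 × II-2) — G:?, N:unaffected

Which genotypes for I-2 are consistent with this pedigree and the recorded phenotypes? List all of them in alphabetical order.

I-2 ∈ {Gg NN, Gg Nn, gg NN, gg Nn}

G/I-1 un ·: Gg
G/I-2 ? ·: Gg|gg
G/II-1 un I-1×I-2: GG|Gg
G/II-2 un ·: GG|Gg
G/II-3 aff I-1×I-2: gg
G/III-1 ? II-1×II-2: GG|Gg|gg
⇒ G over [I-1,I-2,II-1,II-2,II-3,III-1]: 13 consistent
N/I-1 ? ·: NN|Nn|nn
N/I-2 un ·: NN|Nn
N/II-1 ? I-1×I-2: NN|Nn|nn
N/II-2 un ·: NN|Nn
N/II-3 un I-1×I-2: NN|Nn
N/III-1 un II-1×II-2: NN|Nn
⇒ N over [I-1,I-2,II-1,II-2,II-3,III-1]: 59 consistent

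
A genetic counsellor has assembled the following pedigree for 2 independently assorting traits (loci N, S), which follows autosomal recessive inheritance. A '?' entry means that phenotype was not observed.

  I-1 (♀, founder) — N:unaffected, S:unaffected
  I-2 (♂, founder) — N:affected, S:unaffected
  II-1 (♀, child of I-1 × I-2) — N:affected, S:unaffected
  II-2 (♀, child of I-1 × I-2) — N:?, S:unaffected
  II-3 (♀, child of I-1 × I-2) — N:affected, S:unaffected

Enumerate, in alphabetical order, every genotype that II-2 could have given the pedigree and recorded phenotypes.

N/I-1 un ·: Nn
N/I-2 aff ·: nn
N/II-1 aff I-1×I-2: nn
N/II-2 ? I-1×I-2: Nn|nn
N/II-3 aff I-1×I-2: nn
⇒ N over [I-1,I-2,II-1,II-2,II-3]: 2 consistent
S/I-1 un ·: SS|Ss
S/I-2 un ·: SS|Ss
S/II-1 un I-1×I-2: SS|Ss
S/II-2 un I-1×I-2: SS|Ss
S/II-3 un I-1×I-2: SS|Ss
⇒ S over [I-1,I-2,II-1,II-2,II-3]: 25 consistent

II-2 ∈ {Nn SS, Nn Ss, nn SS, nn Ss}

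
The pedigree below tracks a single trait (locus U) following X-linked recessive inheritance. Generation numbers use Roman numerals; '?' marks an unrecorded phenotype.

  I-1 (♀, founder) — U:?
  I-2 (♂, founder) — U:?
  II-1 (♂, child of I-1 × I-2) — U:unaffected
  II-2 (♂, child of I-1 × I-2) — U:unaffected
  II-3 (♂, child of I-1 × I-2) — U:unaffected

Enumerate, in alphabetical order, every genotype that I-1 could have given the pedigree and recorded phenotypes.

I-1 ∈ {X^UX^U, X^UX^u}

U/I-1 ? ·: X^UX^U|X^UX^u
U/I-2 ? ·: X^UY|X^uY
U/II-1 un I-1×I-2: X^UY
U/II-2 un I-1×I-2: X^UY
U/II-3 un I-1×I-2: X^UY
⇒ U over [I-1,I-2,II-1,II-2,II-3]: 4 consistent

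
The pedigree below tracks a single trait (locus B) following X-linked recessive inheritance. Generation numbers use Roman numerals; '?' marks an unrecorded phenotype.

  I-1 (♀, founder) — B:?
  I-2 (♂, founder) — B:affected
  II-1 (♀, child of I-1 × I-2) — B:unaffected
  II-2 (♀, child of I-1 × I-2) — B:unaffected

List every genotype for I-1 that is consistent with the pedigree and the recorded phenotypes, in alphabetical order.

B/I-1 ? ·: X^BX^B|X^BX^b
B/I-2 aff ·: X^bY
B/II-1 un I-1×I-2: X^BX^b
B/II-2 un I-1×I-2: X^BX^b
⇒ B over [I-1,I-2,II-1,II-2]: 2 consistent

I-1 ∈ {X^BX^B, X^BX^b}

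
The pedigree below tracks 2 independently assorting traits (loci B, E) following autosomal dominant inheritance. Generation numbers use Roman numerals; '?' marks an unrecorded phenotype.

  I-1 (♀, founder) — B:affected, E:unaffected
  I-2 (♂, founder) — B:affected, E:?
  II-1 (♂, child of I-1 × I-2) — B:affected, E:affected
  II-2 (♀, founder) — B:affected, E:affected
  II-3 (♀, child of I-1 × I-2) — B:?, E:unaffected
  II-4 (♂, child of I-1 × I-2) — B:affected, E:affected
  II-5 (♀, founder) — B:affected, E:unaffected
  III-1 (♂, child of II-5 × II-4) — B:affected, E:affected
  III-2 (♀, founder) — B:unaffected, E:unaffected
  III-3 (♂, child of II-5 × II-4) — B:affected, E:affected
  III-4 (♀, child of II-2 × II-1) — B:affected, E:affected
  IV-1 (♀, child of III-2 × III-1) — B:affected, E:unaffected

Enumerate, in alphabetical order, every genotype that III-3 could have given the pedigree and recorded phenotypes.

B/I-1 aff ·: Bb|BB
B/I-2 aff ·: Bb|BB
B/II-1 aff I-1×I-2: Bb|BB
B/II-2 aff ·: Bb|BB
B/II-3 ? I-1×I-2: bb|Bb|BB
B/II-4 aff I-1×I-2: Bb|BB
B/II-5 aff ·: Bb|BB
B/III-1 aff II-5×II-4: Bb|BB
B/III-2 un ·: bb
B/III-3 aff II-5×II-4: Bb|BB
B/III-4 aff II-2×II-1: Bb|BB
B/IV-1 aff III-2×III-1: Bb
⇒ B over [I-1,I-2,II-1,II-2,II-3,II-4,II-5,III-1,III-2,III-3,III-4,IV-1]: 652 consistent
E/I-1 un ·: ee
E/I-2 ? ·: Ee
E/II-1 aff I-1×I-2: Ee
E/II-2 aff ·: Ee|EE
E/II-3 un I-1×I-2: ee
E/II-4 aff I-1×I-2: Ee
E/II-5 un ·: ee
E/III-1 aff II-5×II-4: Ee
E/III-2 un ·: ee
E/III-3 aff II-5×II-4: Ee
E/III-4 aff II-2×II-1: Ee|EE
E/IV-1 un III-2×III-1: ee
⇒ E over [I-1,I-2,II-1,II-2,II-3,II-4,II-5,III-1,III-2,III-3,III-4,IV-1]: 4 consistent

III-3 ∈ {BB Ee, Bb Ee}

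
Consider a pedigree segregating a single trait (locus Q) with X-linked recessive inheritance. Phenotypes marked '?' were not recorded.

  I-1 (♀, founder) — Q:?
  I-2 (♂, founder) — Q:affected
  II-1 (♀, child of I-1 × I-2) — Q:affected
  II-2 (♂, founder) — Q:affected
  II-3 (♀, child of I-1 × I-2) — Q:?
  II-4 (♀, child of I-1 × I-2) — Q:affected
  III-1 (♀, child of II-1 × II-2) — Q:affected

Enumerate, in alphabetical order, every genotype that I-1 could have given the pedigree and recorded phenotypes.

I-1 ∈ {X^QX^q, X^qX^q}

Q/I-1 ? ·: X^QX^q|X^qX^q
Q/I-2 aff ·: X^qY
Q/II-1 aff I-1×I-2: X^qX^q
Q/II-2 aff ·: X^qY
Q/II-3 ? I-1×I-2: X^QX^q|X^qX^q
Q/II-4 aff I-1×I-2: X^qX^q
Q/III-1 aff II-1×II-2: X^qX^q
⇒ Q over [I-1,I-2,II-1,II-2,II-3,II-4,III-1]: 3 consistent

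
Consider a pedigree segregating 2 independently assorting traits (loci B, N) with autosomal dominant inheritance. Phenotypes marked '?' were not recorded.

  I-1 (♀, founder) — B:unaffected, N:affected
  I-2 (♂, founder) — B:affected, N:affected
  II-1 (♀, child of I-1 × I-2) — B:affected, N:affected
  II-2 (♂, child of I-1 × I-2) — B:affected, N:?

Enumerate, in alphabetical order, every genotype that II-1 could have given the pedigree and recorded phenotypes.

B/I-1 un ·: bb
B/I-2 aff ·: Bb|BB
B/II-1 aff I-1×I-2: Bb
B/II-2 aff I-1×I-2: Bb
⇒ B over [I-1,I-2,II-1,II-2]: 2 consistent
N/I-1 aff ·: Nn|NN
N/I-2 aff ·: Nn|NN
N/II-1 aff I-1×I-2: Nn|NN
N/II-2 ? I-1×I-2: nn|Nn|NN
⇒ N over [I-1,I-2,II-1,II-2]: 15 consistent

II-1 ∈ {Bb NN, Bb Nn}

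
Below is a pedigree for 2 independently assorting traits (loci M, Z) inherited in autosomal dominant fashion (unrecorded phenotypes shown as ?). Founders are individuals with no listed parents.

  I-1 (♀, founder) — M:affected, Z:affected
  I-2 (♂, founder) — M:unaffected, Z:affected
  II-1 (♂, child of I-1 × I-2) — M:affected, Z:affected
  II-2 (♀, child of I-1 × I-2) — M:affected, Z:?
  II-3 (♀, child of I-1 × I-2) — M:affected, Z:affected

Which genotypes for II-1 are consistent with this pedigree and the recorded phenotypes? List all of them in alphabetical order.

II-1 ∈ {Mm ZZ, Mm Zz}

M/I-1 aff ·: Mm|MM
M/I-2 un ·: mm
M/II-1 aff I-1×I-2: Mm
M/II-2 aff I-1×I-2: Mm
M/II-3 aff I-1×I-2: Mm
⇒ M over [I-1,I-2,II-1,II-2,II-3]: 2 consistent
Z/I-1 aff ·: Zz|ZZ
Z/I-2 aff ·: Zz|ZZ
Z/II-1 aff I-1×I-2: Zz|ZZ
Z/II-2 ? I-1×I-2: zz|Zz|ZZ
Z/II-3 aff I-1×I-2: Zz|ZZ
⇒ Z over [I-1,I-2,II-1,II-2,II-3]: 29 consistent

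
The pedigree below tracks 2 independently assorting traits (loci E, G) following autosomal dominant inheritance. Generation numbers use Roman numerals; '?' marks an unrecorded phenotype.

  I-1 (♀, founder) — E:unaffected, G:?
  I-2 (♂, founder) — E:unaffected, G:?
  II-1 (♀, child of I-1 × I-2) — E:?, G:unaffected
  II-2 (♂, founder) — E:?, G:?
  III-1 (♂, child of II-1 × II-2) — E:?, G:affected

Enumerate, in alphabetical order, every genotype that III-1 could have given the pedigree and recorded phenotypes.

III-1 ∈ {Ee Gg, ee Gg}

E/I-1 un ·: ee
E/I-2 un ·: ee
E/II-1 ? I-1×I-2: ee
E/II-2 ? ·: ee|Ee|EE
E/III-1 ? II-1×II-2: ee|Ee
⇒ E over [I-1,I-2,II-1,II-2,III-1]: 4 consistent
G/I-1 ? ·: gg|Gg
G/I-2 ? ·: gg|Gg
G/II-1 un I-1×I-2: gg
G/II-2 ? ·: Gg|GG
G/III-1 aff II-1×II-2: Gg
⇒ G over [I-1,I-2,II-1,II-2,III-1]: 8 consistent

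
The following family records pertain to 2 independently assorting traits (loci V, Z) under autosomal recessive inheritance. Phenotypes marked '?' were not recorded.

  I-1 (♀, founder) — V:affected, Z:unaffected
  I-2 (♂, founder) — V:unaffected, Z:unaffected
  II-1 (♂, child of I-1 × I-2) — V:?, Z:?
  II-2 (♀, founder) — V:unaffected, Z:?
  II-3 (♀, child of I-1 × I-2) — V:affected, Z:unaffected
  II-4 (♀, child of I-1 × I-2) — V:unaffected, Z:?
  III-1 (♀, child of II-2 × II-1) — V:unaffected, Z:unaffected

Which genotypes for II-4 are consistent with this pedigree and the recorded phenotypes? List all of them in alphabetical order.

II-4 ∈ {Vv ZZ, Vv Zz, Vv zz}

V/I-1 aff ·: vv
V/I-2 un ·: Vv
V/II-1 ? I-1×I-2: Vv|vv
V/II-2 un ·: VV|Vv
V/II-3 aff I-1×I-2: vv
V/II-4 un I-1×I-2: Vv
V/III-1 un II-2×II-1: VV|Vv
⇒ V over [I-1,I-2,II-1,II-2,II-3,II-4,III-1]: 6 consistent
Z/I-1 un ·: ZZ|Zz
Z/I-2 un ·: ZZ|Zz
Z/II-1 ? I-1×I-2: ZZ|Zz|zz
Z/II-2 ? ·: ZZ|Zz|zz
Z/II-3 un I-1×I-2: ZZ|Zz
Z/II-4 ? I-1×I-2: ZZ|Zz|zz
Z/III-1 un II-2×II-1: ZZ|Zz
⇒ Z over [I-1,I-2,II-1,II-2,II-3,II-4,III-1]: 142 consistent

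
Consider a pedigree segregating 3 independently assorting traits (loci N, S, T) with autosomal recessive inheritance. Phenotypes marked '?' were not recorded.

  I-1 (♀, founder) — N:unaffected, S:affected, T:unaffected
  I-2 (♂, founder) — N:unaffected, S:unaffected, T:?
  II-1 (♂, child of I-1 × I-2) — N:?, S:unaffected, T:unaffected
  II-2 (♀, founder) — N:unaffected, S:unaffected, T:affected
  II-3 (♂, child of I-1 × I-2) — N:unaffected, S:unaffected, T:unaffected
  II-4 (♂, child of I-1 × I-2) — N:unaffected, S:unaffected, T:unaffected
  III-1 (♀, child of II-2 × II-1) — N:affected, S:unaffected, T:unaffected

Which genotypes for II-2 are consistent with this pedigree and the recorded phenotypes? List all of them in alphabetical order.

II-2 ∈ {Nn SS tt, Nn Ss tt}

N/I-1 un ·: NN|Nn
N/I-2 un ·: NN|Nn
N/II-1 ? I-1×I-2: Nn|nn
N/II-2 un ·: Nn
N/II-3 un I-1×I-2: NN|Nn
N/II-4 un I-1×I-2: NN|Nn
N/III-1 aff II-2×II-1: nn
⇒ N over [I-1,I-2,II-1,II-2,II-3,II-4,III-1]: 16 consistent
S/I-1 aff ·: ss
S/I-2 un ·: SS|Ss
S/II-1 un I-1×I-2: Ss
S/II-2 un ·: SS|Ss
S/II-3 un I-1×I-2: Ss
S/II-4 un I-1×I-2: Ss
S/III-1 un II-2×II-1: SS|Ss
⇒ S over [I-1,I-2,II-1,II-2,II-3,II-4,III-1]: 8 consistent
T/I-1 un ·: TT|Tt
T/I-2 ? ·: TT|Tt|tt
T/II-1 un I-1×I-2: TT|Tt
T/II-2 aff ·: tt
T/II-3 un I-1×I-2: TT|Tt
T/II-4 un I-1×I-2: TT|Tt
T/III-1 un II-2×II-1: Tt
⇒ T over [I-1,I-2,II-1,II-2,II-3,II-4,III-1]: 27 consistent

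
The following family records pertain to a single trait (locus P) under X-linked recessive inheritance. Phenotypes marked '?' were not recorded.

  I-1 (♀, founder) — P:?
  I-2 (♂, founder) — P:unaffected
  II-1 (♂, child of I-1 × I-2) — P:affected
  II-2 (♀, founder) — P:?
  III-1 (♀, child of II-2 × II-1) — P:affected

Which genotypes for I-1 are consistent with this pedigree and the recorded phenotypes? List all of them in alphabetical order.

P/I-1 ? ·: X^PX^p|X^pX^p
P/I-2 un ·: X^PY
P/II-1 aff I-1×I-2: X^pY
P/II-2 ? ·: X^PX^p|X^pX^p
P/III-1 aff II-2×II-1: X^pX^p
⇒ P over [I-1,I-2,II-1,II-2,III-1]: 4 consistent

I-1 ∈ {X^PX^p, X^pX^p}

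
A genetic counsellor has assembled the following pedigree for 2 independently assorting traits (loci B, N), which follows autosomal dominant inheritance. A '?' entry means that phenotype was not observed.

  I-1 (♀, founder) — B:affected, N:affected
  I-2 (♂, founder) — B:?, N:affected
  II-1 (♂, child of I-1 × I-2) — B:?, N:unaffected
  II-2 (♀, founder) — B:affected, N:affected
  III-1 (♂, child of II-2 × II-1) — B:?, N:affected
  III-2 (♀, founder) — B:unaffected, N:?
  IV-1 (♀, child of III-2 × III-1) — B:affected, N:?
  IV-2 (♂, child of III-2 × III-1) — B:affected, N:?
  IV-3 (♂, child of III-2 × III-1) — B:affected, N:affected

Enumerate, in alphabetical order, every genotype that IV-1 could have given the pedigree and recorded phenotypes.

B/I-1 aff ·: Bb|BB
B/I-2 ? ·: bb|Bb|BB
B/II-1 ? I-1×I-2: bb|Bb|BB
B/II-2 aff ·: Bb|BB
B/III-1 ? II-2×II-1: Bb|BB
B/III-2 un ·: bb
B/IV-1 aff III-2×III-1: Bb
B/IV-2 aff III-2×III-1: Bb
B/IV-3 aff III-2×III-1: Bb
⇒ B over [I-1,I-2,II-1,II-2,III-1,III-2,IV-1,IV-2,IV-3]: 36 consistent
N/I-1 aff ·: Nn
N/I-2 aff ·: Nn
N/II-1 un I-1×I-2: nn
N/II-2 aff ·: Nn|NN
N/III-1 aff II-2×II-1: Nn
N/III-2 ? ·: nn|Nn|NN
N/IV-1 ? III-2×III-1: nn|Nn|NN
N/IV-2 ? III-2×III-1: nn|Nn|NN
N/IV-3 aff III-2×III-1: Nn|NN
⇒ N over [I-1,I-2,II-1,II-2,III-1,III-2,IV-1,IV-2,IV-3]: 60 consistent

IV-1 ∈ {Bb NN, Bb Nn, Bb nn}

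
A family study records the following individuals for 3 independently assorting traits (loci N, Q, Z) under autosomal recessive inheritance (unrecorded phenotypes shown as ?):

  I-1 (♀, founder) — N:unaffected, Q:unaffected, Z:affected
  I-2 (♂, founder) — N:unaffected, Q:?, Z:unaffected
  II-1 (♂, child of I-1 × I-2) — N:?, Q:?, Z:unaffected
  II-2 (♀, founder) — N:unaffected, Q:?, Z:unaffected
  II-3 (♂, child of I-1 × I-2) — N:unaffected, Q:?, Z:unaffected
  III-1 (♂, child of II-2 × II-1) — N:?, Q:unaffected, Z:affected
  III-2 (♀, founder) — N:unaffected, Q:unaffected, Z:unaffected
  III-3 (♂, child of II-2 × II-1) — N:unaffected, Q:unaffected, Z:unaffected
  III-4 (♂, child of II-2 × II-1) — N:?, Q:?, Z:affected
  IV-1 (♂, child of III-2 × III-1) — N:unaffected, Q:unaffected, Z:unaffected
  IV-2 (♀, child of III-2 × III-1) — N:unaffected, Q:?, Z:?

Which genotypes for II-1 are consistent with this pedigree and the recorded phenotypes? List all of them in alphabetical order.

II-1 ∈ {NN QQ Zz, NN Qq Zz, NN qq Zz, Nn QQ Zz, Nn Qq Zz, Nn qq Zz, nn QQ Zz, nn Qq Zz, nn qq Zz}

N/I-1 un ·: NN|Nn
N/I-2 un ·: NN|Nn
N/II-1 ? I-1×I-2: NN|Nn|nn
N/II-2 un ·: NN|Nn
N/II-3 un I-1×I-2: NN|Nn
N/III-1 ? II-2×II-1: NN|Nn|nn
N/III-2 un ·: NN|Nn
N/III-3 un II-2×II-1: NN|Nn
N/III-4 ? II-2×II-1: NN|Nn|nn
N/IV-1 un III-2×III-1: NN|Nn
N/IV-2 un III-2×III-1: NN|Nn
⇒ N over [I-1,I-2,II-1,II-2,II-3,III-1,III-2,III-3,III-4,IV-1,IV-2]: 1307 consistent
Q/I-1 un ·: QQ|Qq
Q/I-2 ? ·: QQ|Qq|qq
Q/II-1 ? I-1×I-2: QQ|Qq|qq
Q/II-2 ? ·: QQ|Qq|qq
Q/II-3 ? I-1×I-2: QQ|Qq|qq
Q/III-1 un II-2×II-1: QQ|Qq
Q/III-2 un ·: QQ|Qq
Q/III-3 un II-2×II-1: QQ|Qq
Q/III-4 ? II-2×II-1: QQ|Qq|qq
Q/IV-1 un III-2×III-1: QQ|Qq
Q/IV-2 ? III-2×III-1: QQ|Qq|qq
⇒ Q over [I-1,I-2,II-1,II-2,II-3,III-1,III-2,III-3,III-4,IV-1,IV-2]: 2450 consistent
Z/I-1 aff ·: zz
Z/I-2 un ·: ZZ|Zz
Z/II-1 un I-1×I-2: Zz
Z/II-2 un ·: Zz
Z/II-3 un I-1×I-2: Zz
Z/III-1 aff II-2×II-1: zz
Z/III-2 un ·: ZZ|Zz
Z/III-3 un II-2×II-1: ZZ|Zz
Z/III-4 aff II-2×II-1: zz
Z/IV-1 un III-2×III-1: Zz
Z/IV-2 ? III-2×III-1: Zz|zz
⇒ Z over [I-1,I-2,II-1,II-2,II-3,III-1,III-2,III-3,III-4,IV-1,IV-2]: 12 consistent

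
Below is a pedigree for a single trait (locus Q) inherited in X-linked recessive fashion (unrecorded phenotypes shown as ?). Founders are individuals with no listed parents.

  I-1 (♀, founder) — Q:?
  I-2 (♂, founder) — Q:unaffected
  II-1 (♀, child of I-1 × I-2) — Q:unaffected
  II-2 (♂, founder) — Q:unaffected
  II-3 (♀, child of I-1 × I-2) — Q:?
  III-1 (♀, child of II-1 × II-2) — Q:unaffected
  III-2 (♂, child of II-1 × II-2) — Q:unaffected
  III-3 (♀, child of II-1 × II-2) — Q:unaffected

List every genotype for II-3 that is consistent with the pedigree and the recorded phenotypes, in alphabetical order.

II-3 ∈ {X^QX^Q, X^QX^q}

Q/I-1 ? ·: X^QX^Q|X^QX^q|X^qX^q
Q/I-2 un ·: X^QY
Q/II-1 un I-1×I-2: X^QX^Q|X^QX^q
Q/II-2 un ·: X^QY
Q/II-3 ? I-1×I-2: X^QX^Q|X^QX^q
Q/III-1 un II-1×II-2: X^QX^Q|X^QX^q
Q/III-2 un II-1×II-2: X^QY
Q/III-3 un II-1×II-2: X^QX^Q|X^QX^q
⇒ Q over [I-1,I-2,II-1,II-2,II-3,III-1,III-2,III-3]: 15 consistent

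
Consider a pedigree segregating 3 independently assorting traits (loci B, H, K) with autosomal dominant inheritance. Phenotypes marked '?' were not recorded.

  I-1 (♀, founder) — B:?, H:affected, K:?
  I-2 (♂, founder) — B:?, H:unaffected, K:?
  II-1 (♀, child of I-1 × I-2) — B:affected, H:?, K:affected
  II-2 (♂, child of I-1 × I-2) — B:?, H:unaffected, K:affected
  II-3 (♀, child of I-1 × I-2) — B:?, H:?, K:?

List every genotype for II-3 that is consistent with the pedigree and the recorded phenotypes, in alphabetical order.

B/I-1 ? ·: bb|Bb|BB
B/I-2 ? ·: bb|Bb|BB
B/II-1 aff I-1×I-2: Bb|BB
B/II-2 ? I-1×I-2: bb|Bb|BB
B/II-3 ? I-1×I-2: bb|Bb|BB
⇒ B over [I-1,I-2,II-1,II-2,II-3]: 45 consistent
H/I-1 aff ·: Hh
H/I-2 un ·: hh
H/II-1 ? I-1×I-2: hh|Hh
H/II-2 un I-1×I-2: hh
H/II-3 ? I-1×I-2: hh|Hh
⇒ H over [I-1,I-2,II-1,II-2,II-3]: 4 consistent
K/I-1 ? ·: kk|Kk|KK
K/I-2 ? ·: kk|Kk|KK
K/II-1 aff I-1×I-2: Kk|KK
K/II-2 aff I-1×I-2: Kk|KK
K/II-3 ? I-1×I-2: kk|Kk|KK
⇒ K over [I-1,I-2,II-1,II-2,II-3]: 35 consistent

II-3 ∈ {BB Hh KK, BB Hh Kk, BB Hh kk, BB hh KK, BB hh Kk, BB hh kk, Bb Hh KK, Bb Hh Kk, Bb Hh kk, Bb hh KK, Bb hh Kk, Bb hh kk, bb Hh KK, bb Hh Kk, bb Hh kk, bb hh KK, bb hh Kk, bb hh kk}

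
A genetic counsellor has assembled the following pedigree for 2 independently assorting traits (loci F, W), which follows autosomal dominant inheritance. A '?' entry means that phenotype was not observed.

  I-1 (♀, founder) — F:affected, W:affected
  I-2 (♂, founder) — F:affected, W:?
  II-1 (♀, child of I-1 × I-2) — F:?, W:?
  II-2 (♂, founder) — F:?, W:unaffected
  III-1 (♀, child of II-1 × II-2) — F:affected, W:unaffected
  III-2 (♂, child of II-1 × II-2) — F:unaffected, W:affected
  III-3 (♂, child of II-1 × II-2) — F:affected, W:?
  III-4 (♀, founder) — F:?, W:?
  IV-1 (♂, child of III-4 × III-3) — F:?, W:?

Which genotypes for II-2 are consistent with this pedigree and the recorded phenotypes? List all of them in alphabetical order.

F/I-1 aff ·: Ff|FF
F/I-2 aff ·: Ff|FF
F/II-1 ? I-1×I-2: ff|Ff
F/II-2 ? ·: ff|Ff
F/III-1 aff II-1×II-2: Ff|FF
F/III-2 un II-1×II-2: ff
F/III-3 aff II-1×II-2: Ff|FF
F/III-4 ? ·: ff|Ff|FF
F/IV-1 ? III-4×III-3: ff|Ff|FF
⇒ F over [I-1,I-2,II-1,II-2,III-1,III-2,III-3,III-4,IV-1]: 94 consistent
W/I-1 aff ·: Ww|WW
W/I-2 ? ·: ww|Ww|WW
W/II-1 ? I-1×I-2: Ww
W/II-2 un ·: ww
W/III-1 un II-1×II-2: ww
W/III-2 aff II-1×II-2: Ww
W/III-3 ? II-1×II-2: ww|Ww
W/III-4 ? ·: ww|Ww|WW
W/IV-1 ? III-4×III-3: ww|Ww|WW
⇒ W over [I-1,I-2,II-1,II-2,III-1,III-2,III-3,III-4,IV-1]: 55 consistent

II-2 ∈ {Ff ww, ff ww}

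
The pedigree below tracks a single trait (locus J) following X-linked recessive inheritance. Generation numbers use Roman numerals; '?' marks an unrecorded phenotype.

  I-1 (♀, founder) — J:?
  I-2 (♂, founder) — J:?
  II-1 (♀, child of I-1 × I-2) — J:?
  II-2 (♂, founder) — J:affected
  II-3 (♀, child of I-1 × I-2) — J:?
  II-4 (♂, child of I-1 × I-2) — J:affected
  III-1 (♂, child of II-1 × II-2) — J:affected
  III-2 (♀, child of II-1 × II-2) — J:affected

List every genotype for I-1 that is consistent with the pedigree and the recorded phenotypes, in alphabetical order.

I-1 ∈ {X^JX^j, X^jX^j}

J/I-1 ? ·: X^JX^j|X^jX^j
J/I-2 ? ·: X^JY|X^jY
J/II-1 ? I-1×I-2: X^JX^j|X^jX^j
J/II-2 aff ·: X^jY
J/II-3 ? I-1×I-2: X^JX^J|X^JX^j|X^jX^j
J/II-4 aff I-1×I-2: X^jY
J/III-1 aff II-1×II-2: X^jY
J/III-2 aff II-1×II-2: X^jX^j
⇒ J over [I-1,I-2,II-1,II-2,II-3,II-4,III-1,III-2]: 8 consistent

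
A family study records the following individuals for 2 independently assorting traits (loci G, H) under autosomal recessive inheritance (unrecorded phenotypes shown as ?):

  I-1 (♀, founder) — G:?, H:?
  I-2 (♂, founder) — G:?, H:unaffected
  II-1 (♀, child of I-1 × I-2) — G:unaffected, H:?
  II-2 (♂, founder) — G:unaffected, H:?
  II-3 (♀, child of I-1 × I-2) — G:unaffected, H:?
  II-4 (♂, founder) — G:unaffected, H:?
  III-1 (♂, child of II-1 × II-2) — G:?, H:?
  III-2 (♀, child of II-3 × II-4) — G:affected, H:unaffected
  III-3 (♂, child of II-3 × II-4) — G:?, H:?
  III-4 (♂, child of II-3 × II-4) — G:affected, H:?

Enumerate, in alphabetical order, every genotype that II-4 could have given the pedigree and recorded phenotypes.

G/I-1 ? ·: GG|Gg|gg
G/I-2 ? ·: GG|Gg|gg
G/II-1 un I-1×I-2: GG|Gg
G/II-2 un ·: GG|Gg
G/II-3 un I-1×I-2: Gg
G/II-4 un ·: Gg
G/III-1 ? II-1×II-2: GG|Gg|gg
G/III-2 aff II-3×II-4: gg
G/III-3 ? II-3×II-4: GG|Gg|gg
G/III-4 aff II-3×II-4: gg
⇒ G over [I-1,I-2,II-1,II-2,II-3,II-4,III-1,III-2,III-3,III-4]: 132 consistent
H/I-1 ? ·: HH|Hh|hh
H/I-2 un ·: HH|Hh
H/II-1 ? I-1×I-2: HH|Hh|hh
H/II-2 ? ·: HH|Hh|hh
H/II-3 ? I-1×I-2: HH|Hh|hh
H/II-4 ? ·: HH|Hh|hh
H/III-1 ? II-1×II-2: HH|Hh|hh
H/III-2 un II-3×II-4: HH|Hh
H/III-3 ? II-3×II-4: HH|Hh|hh
H/III-4 ? II-3×II-4: HH|Hh|hh
⇒ H over [I-1,I-2,II-1,II-2,II-3,II-4,III-1,III-2,III-3,III-4]: 2190 consistent

II-4 ∈ {Gg HH, Gg Hh, Gg hh}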